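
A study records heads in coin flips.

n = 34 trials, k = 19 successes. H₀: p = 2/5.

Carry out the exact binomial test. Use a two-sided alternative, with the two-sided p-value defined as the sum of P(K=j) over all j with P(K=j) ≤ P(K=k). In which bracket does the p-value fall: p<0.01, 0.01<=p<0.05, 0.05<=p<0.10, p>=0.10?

Exact binomial: n=34, k=19, p₀=2/5=0.4000
P(X=j) = C(n,j)·p₀^j·(1−p₀)^(n−j); p = Σ P(X=j) over j with P(X=j) ≤ P(X=19)
p-value (two-sided) = 0.07851
→ bracket: 0.05<=p<0.10

p-value bracket: 0.05<=p<0.10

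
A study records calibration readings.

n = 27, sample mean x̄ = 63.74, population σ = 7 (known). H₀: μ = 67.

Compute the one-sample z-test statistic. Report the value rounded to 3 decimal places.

SE = σ/√n = 7/√27 = 1.3472
z = (x̄−μ₀)/SE = (63.74−67)/1.3472 = -2.4199

test statistic = -2.420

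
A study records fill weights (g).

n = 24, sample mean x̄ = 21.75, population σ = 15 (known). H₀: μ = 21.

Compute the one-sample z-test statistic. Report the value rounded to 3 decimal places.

SE = σ/√n = 15/√24 = 3.0619
z = (x̄−μ₀)/SE = (21.75−21)/3.0619 = 0.2449

test statistic = 0.245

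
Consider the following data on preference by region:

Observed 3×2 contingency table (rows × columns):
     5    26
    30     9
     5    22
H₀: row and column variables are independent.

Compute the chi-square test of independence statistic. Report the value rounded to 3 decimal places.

test statistic = 34.312

Row totals [31, 39, 27], col totals [40, 57], n=97
χ² = (5−12.78)²/12.78 + (26−18.22)²/18.22 + (30−16.08)²/16.08 + (9−22.92)²/22.92 + (5−11.13)²/11.13 + (22−15.87)²/15.87 = 34.3117
df = 2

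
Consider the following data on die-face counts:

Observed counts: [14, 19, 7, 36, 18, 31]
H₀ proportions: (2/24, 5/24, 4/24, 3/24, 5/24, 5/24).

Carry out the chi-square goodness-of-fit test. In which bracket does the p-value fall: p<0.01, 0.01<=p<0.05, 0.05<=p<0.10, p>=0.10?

n = 125; E_i = n·p_i = [10.42, 26.04, 20.83, 15.62, 26.04, 26.04]
χ² = (14−10.42)²/10.42 + (19−26.04)²/26.04 + (7−20.83)²/20.83 + (36−15.62)²/15.62 + (18−26.04)²/26.04 + (31−26.04)²/26.04 = 42.3184
df = 5
p-value (upper-tail) = 0.00000
→ bracket: p<0.01

p-value bracket: p<0.01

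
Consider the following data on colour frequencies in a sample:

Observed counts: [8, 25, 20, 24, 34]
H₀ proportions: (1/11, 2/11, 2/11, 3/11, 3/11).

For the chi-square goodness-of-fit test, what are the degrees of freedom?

df = k − 1 = 5 − 1 = 4

degrees of freedom = 4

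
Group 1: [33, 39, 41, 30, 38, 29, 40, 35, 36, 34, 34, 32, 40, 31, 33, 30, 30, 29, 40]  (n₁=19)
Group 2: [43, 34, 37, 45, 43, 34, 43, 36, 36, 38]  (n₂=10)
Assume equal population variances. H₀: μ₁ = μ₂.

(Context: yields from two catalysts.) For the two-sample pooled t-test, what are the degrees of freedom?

degrees of freedom = 27

df = n₁ + n₂ − 2 = 19 + 10 − 2 = 27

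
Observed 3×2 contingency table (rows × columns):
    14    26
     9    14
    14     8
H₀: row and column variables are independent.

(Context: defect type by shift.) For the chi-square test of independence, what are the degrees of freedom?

degrees of freedom = 2

df = (r−1)(c−1) = (3−1)·(2−1) = 2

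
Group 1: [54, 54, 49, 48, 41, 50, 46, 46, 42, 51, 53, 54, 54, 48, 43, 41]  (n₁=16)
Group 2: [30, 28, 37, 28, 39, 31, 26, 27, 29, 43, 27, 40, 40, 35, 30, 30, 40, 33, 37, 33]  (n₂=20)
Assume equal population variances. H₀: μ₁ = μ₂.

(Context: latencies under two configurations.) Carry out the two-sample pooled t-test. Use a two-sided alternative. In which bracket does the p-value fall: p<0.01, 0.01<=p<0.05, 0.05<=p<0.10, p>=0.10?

p-value bracket: p<0.01

x̄₁=48.375, s₁=4.815, n₁=16
x̄₂=33.150, s₂=5.314, n₂=20
s_p² = [15·4.815² + 19·5.314²]/34 = 26.0088
SE = √(s_p²·(1/16+1/20)) = 1.7106
t = (48.375−33.150)/1.7106 = 8.9006
df = 34
p-value (two-sided) = 0.00000
→ bracket: p<0.01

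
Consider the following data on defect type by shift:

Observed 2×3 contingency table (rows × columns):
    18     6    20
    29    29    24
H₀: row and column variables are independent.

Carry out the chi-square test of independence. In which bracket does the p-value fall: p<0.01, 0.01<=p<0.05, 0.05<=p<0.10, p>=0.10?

Row totals [44, 82], col totals [47, 35, 44], n=126
χ² = (18−16.41)²/16.41 + (6−12.22)²/12.22 + (20−15.37)²/15.37 + (29−30.59)²/30.59 + (29−22.78)²/22.78 + (24−28.63)²/28.63 = 7.2516
df = 2
p-value (upper-tail) = 0.02663
→ bracket: 0.01<=p<0.05

p-value bracket: 0.01<=p<0.05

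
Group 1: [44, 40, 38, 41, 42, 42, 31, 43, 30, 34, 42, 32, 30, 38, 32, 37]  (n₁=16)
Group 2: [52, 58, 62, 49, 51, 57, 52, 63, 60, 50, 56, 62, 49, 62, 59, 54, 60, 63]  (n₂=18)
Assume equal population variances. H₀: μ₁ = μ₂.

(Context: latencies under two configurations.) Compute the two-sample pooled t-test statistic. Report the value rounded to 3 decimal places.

x̄₁=37.250, s₁=5.027, n₁=16
x̄₂=56.611, s₂=5.089, n₂=18
s_p² = [15·5.027² + 17·5.089²]/32 = 25.6024
SE = √(s_p²·(1/16+1/18)) = 1.7385
t = (37.250−56.611)/1.7385 = -11.1364
df = 32

test statistic = -11.136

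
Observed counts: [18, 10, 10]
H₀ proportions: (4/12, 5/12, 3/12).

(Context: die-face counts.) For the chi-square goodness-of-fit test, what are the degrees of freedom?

df = k − 1 = 3 − 1 = 2

degrees of freedom = 2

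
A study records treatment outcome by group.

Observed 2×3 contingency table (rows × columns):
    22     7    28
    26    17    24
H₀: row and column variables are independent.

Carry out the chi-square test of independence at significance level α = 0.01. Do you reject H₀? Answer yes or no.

reject H₀: no

Row totals [57, 67], col totals [48, 24, 52], n=124
χ² = (22−22.06)²/22.06 + (7−11.03)²/11.03 + (28−23.90)²/23.90 + (26−25.94)²/25.94 + (17−12.97)²/12.97 + (24−28.10)²/28.10 = 4.0274
df = 2
p-value (upper-tail) = 0.13349
At α=0.01: p ≥ α → fail to reject H₀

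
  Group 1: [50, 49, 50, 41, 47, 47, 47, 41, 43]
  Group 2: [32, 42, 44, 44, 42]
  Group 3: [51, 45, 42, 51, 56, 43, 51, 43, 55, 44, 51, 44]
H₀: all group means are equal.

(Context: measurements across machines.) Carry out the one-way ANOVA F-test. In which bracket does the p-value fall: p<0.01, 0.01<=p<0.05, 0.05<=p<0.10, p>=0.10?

p-value bracket: 0.01<=p<0.05

Group means [46.11, 40.80, 48.00], grand mean 45.962
SSB = Σnᵢ(x̄ᵢ−x̄)² = 183.273; SSW = ΣΣ(x−x̄ᵢ)² = 479.689
MSB = 183.273/2 = 91.6363; MSW = 479.689/23 = 20.8560
F = MSB/MSW = 4.3938
df = (2, 23)
p-value (upper-tail) = 0.02421
→ bracket: 0.01<=p<0.05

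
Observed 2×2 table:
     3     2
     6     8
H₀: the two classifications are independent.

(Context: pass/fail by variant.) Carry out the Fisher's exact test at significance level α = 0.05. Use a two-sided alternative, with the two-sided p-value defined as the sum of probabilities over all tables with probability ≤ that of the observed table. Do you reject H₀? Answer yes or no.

Margins: r₁=5, r₂=14, c₁=9, c₂=10, n=19
p_obs = C(5,3)·C(14,6)/C(19,9); sum pmf over tables with pmf ≤ p_obs
p-value (two-sided) = 0.62848
At α=0.05: p ≥ α → fail to reject H₀

reject H₀: no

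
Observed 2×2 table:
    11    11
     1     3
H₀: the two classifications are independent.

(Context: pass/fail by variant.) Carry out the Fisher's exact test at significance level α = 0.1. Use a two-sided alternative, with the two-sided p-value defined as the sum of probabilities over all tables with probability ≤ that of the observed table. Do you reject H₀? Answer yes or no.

Margins: r₁=22, r₂=4, c₁=12, c₂=14, n=26
p_obs = C(22,11)·C(4,1)/C(26,12); sum pmf over tables with pmf ≤ p_obs
p-value (two-sided) = 0.59826
At α=0.1: p ≥ α → fail to reject H₀

reject H₀: no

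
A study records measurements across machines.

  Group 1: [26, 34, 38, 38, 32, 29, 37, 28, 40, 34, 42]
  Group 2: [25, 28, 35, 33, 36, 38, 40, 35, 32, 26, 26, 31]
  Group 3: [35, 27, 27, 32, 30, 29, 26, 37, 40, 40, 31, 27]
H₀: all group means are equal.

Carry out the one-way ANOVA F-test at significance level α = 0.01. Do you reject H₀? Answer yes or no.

reject H₀: no

Group means [34.36, 32.08, 31.75], grand mean 32.686
SSB = Σnᵢ(x̄ᵢ−x̄)² = 45.831; SSW = ΣΣ(x−x̄ᵢ)² = 827.712
MSB = 45.831/2 = 22.9154; MSW = 827.712/32 = 25.8660
F = MSB/MSW = 0.8859
df = (2, 32)
p-value (upper-tail) = 0.42220
At α=0.01: p ≥ α → fail to reject H₀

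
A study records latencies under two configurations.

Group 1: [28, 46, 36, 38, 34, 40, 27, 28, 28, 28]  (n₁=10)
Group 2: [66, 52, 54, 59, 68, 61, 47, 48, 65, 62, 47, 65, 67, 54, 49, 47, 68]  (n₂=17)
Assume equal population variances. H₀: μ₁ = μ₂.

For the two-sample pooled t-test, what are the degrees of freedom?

degrees of freedom = 25

df = n₁ + n₂ − 2 = 10 + 17 − 2 = 25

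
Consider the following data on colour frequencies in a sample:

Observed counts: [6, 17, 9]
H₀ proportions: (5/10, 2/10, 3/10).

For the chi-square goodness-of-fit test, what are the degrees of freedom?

df = k − 1 = 3 − 1 = 2

degrees of freedom = 2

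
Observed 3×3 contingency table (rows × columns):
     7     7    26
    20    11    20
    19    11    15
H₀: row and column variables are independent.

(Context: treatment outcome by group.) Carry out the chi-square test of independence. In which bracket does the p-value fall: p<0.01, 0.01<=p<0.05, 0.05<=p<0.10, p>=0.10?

p-value bracket: 0.01<=p<0.05

Row totals [40, 51, 45], col totals [46, 29, 61], n=136
χ² = (7−13.53)²/13.53 + (7−8.53)²/8.53 + (26−17.94)²/17.94 + (20−17.25)²/17.25 + (11−10.88)²/10.88 + (20−22.88)²/22.88 + (19−15.22)²/15.22 + (11−9.60)²/9.60 + (15−20.18)²/20.18 = 10.3218
df = 4
p-value (upper-tail) = 0.03534
→ bracket: 0.01<=p<0.05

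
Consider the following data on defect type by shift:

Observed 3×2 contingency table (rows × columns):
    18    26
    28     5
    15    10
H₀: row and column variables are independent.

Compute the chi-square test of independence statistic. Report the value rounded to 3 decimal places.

Row totals [44, 33, 25], col totals [61, 41], n=102
χ² = (18−26.31)²/26.31 + (26−17.69)²/17.69 + (28−19.74)²/19.74 + (5−13.26)²/13.26 + (15−14.95)²/14.95 + (10−10.05)²/10.05 = 15.1456
df = 2

test statistic = 15.146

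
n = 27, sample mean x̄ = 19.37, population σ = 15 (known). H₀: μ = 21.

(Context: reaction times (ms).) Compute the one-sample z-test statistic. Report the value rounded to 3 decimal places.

SE = σ/√n = 15/√27 = 2.8868
z = (x̄−μ₀)/SE = (19.37−21)/2.8868 = -0.5646

test statistic = -0.565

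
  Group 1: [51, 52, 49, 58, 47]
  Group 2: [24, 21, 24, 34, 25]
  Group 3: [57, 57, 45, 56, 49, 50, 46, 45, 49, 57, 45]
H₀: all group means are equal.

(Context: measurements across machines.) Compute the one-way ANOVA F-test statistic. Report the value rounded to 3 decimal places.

test statistic = 49.683

Group means [51.40, 25.60, 50.55], grand mean 44.810
SSB = Σnᵢ(x̄ᵢ−x̄)² = 2424.111; SSW = ΣΣ(x−x̄ᵢ)² = 439.127
MSB = 2424.111/2 = 1212.0554; MSW = 439.127/18 = 24.3960
F = MSB/MSW = 49.6826
df = (2, 18)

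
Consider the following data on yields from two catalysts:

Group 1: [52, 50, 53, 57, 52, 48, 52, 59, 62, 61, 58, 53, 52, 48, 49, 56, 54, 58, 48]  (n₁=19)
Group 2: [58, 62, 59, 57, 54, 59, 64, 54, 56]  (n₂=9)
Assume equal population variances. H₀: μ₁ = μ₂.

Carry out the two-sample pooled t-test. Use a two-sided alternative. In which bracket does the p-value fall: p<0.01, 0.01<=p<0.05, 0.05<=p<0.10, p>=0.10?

p-value bracket: 0.01<=p<0.05

x̄₁=53.789, s₁=4.404, n₁=19
x̄₂=58.111, s₂=3.371, n₂=9
s_p² = [18·4.404² + 8·3.371²]/26 = 16.9249
SE = √(s_p²·(1/19+1/9)) = 1.6647
t = (53.789−58.111)/1.6647 = -2.5960
df = 26
p-value (two-sided) = 0.01531
→ bracket: 0.01<=p<0.05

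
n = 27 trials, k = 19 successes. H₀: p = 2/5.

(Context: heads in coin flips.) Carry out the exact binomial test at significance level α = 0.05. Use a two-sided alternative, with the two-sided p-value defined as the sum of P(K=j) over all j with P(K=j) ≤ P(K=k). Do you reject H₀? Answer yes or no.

reject H₀: yes

Exact binomial: n=27, k=19, p₀=2/5=0.4000
P(X=j) = C(n,j)·p₀^j·(1−p₀)^(n−j); p = Σ P(X=j) over j with P(X=j) ≤ P(X=19)
p-value (two-sided) = 0.00244
At α=0.05: p < α → reject H₀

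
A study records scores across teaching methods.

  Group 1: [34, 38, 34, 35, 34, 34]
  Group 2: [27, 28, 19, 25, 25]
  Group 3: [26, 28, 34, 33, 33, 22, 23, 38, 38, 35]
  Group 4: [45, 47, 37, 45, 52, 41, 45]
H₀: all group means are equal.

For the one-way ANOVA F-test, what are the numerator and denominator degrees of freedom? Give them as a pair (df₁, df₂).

k = 4 groups, N = 28 total
df = (k−1, N−k) = (4−1, 28−4) = (3, 24)

degrees of freedom = [3, 24]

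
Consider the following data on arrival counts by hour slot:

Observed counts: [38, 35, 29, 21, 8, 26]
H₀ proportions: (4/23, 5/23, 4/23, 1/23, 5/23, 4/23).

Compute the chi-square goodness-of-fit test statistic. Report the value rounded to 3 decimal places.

n = 157; E_i = n·p_i = [27.30, 34.13, 27.30, 6.83, 34.13, 27.30]
χ² = (38−27.30)²/27.30 + (35−34.13)²/34.13 + (29−27.30)²/27.30 + (21−6.83)²/6.83 + (8−34.13)²/34.13 + (26−27.30)²/27.30 = 53.8162
df = 5

test statistic = 53.816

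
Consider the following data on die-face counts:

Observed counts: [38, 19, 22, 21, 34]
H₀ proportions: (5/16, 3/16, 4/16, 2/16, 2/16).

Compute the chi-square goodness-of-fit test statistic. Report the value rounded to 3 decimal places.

n = 134; E_i = n·p_i = [41.88, 25.12, 33.50, 16.75, 16.75]
χ² = (38−41.88)²/41.88 + (19−25.12)²/25.12 + (22−33.50)²/33.50 + (21−16.75)²/16.75 + (34−16.75)²/16.75 = 24.6428
df = 4

test statistic = 24.643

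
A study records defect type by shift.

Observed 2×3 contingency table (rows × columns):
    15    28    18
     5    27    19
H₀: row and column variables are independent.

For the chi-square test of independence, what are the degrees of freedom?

df = (r−1)(c−1) = (2−1)·(3−1) = 2

degrees of freedom = 2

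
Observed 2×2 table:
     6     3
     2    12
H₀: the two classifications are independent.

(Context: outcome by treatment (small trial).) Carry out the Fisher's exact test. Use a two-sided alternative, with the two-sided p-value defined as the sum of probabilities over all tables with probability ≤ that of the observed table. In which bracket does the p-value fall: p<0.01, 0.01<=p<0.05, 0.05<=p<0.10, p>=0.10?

Margins: r₁=9, r₂=14, c₁=8, c₂=15, n=23
p_obs = C(9,6)·C(14,2)/C(23,8); sum pmf over tables with pmf ≤ p_obs
p-value (two-sided) = 0.02276
→ bracket: 0.01<=p<0.05

p-value bracket: 0.01<=p<0.05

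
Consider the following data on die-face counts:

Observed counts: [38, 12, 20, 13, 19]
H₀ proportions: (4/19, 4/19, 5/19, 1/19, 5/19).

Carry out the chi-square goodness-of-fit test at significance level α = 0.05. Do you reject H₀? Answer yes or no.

reject H₀: yes

n = 102; E_i = n·p_i = [21.47, 21.47, 26.84, 5.37, 26.84]
χ² = (38−21.47)²/21.47 + (12−21.47)²/21.47 + (20−26.84)²/26.84 + (13−5.37)²/5.37 + (19−26.84)²/26.84 = 31.7824
df = 4
p-value (upper-tail) = 0.00000
At α=0.05: p < α → reject H₀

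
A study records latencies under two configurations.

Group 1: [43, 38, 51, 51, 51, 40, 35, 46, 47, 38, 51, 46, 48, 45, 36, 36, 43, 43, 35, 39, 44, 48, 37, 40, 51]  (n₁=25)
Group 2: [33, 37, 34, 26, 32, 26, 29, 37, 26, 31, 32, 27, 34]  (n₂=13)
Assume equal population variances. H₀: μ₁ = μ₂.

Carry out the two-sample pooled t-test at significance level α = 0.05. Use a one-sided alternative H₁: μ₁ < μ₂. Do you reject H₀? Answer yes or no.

reject H₀: no

x̄₁=43.280, s₁=5.601, n₁=25
x̄₂=31.077, s₂=3.989, n₂=13
s_p² = [24·5.601² + 12·3.989²]/36 = 26.2212
SE = √(s_p²·(1/25+1/13)) = 1.7510
t = (43.280−31.077)/1.7510 = 6.9694
df = 36
p-value (one-sided, H₁ less) = 1.00000
At α=0.05: p ≥ α → fail to reject H₀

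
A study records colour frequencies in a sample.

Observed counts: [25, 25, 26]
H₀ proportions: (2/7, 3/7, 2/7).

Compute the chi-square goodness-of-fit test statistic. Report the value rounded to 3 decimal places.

test statistic = 3.103

n = 76; E_i = n·p_i = [21.71, 32.57, 21.71]
χ² = (25−21.71)²/21.71 + (25−32.57)²/32.57 + (26−21.71)²/21.71 = 3.1031
df = 2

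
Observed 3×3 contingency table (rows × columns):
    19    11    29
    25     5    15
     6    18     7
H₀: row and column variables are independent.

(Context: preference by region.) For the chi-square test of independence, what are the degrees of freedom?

degrees of freedom = 4

df = (r−1)(c−1) = (3−1)·(3−1) = 4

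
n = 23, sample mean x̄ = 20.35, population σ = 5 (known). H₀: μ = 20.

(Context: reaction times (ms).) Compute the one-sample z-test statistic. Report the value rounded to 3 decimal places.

SE = σ/√n = 5/√23 = 1.0426
z = (x̄−μ₀)/SE = (20.35−20)/1.0426 = 0.3357

test statistic = 0.336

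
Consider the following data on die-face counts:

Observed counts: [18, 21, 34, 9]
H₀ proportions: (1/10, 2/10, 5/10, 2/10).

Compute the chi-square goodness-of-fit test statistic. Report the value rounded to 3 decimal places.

n = 82; E_i = n·p_i = [8.20, 16.40, 41.00, 16.40]
χ² = (18−8.20)²/8.20 + (21−16.40)²/16.40 + (34−41.00)²/41.00 + (9−16.40)²/16.40 = 17.5366
df = 3

test statistic = 17.537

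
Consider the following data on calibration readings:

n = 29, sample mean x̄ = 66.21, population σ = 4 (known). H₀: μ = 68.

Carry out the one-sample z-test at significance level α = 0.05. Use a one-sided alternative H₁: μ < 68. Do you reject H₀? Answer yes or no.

reject H₀: yes

SE = σ/√n = 4/√29 = 0.7428
z = (x̄−μ₀)/SE = (66.21−68)/0.7428 = -2.4099
p-value (one-sided, H₁ less) = 0.00798
At α=0.05: p < α → reject H₀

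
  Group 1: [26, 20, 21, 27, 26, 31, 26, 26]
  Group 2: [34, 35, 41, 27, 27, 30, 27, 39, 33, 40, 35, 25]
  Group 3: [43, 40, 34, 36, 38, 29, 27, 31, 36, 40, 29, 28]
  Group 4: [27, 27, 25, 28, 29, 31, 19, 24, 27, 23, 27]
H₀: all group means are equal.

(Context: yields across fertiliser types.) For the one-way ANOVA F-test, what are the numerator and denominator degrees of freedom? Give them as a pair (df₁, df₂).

k = 4 groups, N = 43 total
df = (k−1, N−k) = (4−1, 43−4) = (3, 39)

degrees of freedom = [3, 39]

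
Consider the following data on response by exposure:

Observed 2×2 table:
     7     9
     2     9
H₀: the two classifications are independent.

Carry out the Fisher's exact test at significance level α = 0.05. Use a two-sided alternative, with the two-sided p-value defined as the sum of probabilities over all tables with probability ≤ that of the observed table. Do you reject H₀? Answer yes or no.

Margins: r₁=16, r₂=11, c₁=9, c₂=18, n=27
p_obs = C(16,7)·C(11,2)/C(27,9); sum pmf over tables with pmf ≤ p_obs
p-value (two-sided) = 0.23112
At α=0.05: p ≥ α → fail to reject H₀

reject H₀: no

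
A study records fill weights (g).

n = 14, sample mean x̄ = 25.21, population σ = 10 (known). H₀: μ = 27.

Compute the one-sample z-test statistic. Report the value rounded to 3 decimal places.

SE = σ/√n = 10/√14 = 2.6726
z = (x̄−μ₀)/SE = (25.21−27)/2.6726 = -0.6698

test statistic = -0.670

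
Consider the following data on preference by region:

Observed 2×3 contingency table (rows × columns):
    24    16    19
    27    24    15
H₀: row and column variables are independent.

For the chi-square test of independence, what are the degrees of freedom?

degrees of freedom = 2

df = (r−1)(c−1) = (2−1)·(3−1) = 2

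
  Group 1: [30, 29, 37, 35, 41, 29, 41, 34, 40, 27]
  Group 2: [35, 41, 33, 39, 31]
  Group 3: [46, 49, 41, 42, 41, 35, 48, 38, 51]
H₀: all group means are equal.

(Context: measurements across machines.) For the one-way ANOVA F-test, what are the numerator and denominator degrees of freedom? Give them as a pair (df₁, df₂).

k = 3 groups, N = 24 total
df = (k−1, N−k) = (3−1, 24−3) = (2, 21)

degrees of freedom = [2, 21]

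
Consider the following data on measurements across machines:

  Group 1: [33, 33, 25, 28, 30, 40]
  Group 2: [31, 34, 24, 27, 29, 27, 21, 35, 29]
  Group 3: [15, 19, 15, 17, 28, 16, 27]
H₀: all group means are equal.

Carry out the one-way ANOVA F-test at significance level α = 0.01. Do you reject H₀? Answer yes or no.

reject H₀: yes

Group means [31.50, 28.56, 19.57], grand mean 26.500
SSB = Σnᵢ(x̄ᵢ−x̄)² = 524.063; SSW = ΣΣ(x−x̄ᵢ)² = 481.437
MSB = 524.063/2 = 262.0317; MSW = 481.437/19 = 25.3388
F = MSB/MSW = 10.3411
df = (2, 19)
p-value (upper-tail) = 0.00092
At α=0.01: p < α → reject H₀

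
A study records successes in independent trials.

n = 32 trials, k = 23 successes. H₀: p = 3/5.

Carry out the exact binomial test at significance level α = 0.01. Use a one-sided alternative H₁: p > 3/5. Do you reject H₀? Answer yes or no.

Exact binomial: n=32, k=23, p₀=3/5=0.6000
P(X≥23) from Σ C(n,i)·p₀^i·(1−p₀)^(n−i)
p-value (one-sided, H₁ greater) = 0.11555
At α=0.01: p ≥ α → fail to reject H₀

reject H₀: no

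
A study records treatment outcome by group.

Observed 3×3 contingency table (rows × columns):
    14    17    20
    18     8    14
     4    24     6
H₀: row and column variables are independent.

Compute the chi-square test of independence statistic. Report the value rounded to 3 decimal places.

Row totals [51, 40, 34], col totals [36, 49, 40], n=125
χ² = (14−14.69)²/14.69 + (17−19.99)²/19.99 + (20−16.32)²/16.32 + (18−11.52)²/11.52 + (8−15.68)²/15.68 + (14−12.80)²/12.80 + (4−9.79)²/9.79 + (24−13.33)²/13.33 + (6−10.88)²/10.88 = 22.9890
df = 4

test statistic = 22.989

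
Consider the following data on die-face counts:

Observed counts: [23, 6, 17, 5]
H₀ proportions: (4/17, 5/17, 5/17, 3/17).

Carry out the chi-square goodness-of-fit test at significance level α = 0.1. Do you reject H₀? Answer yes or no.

reject H₀: yes

n = 51; E_i = n·p_i = [12.00, 15.00, 15.00, 9.00]
χ² = (23−12.00)²/12.00 + (6−15.00)²/15.00 + (17−15.00)²/15.00 + (5−9.00)²/9.00 = 17.5278
df = 3
p-value (upper-tail) = 0.00055
At α=0.1: p < α → reject H₀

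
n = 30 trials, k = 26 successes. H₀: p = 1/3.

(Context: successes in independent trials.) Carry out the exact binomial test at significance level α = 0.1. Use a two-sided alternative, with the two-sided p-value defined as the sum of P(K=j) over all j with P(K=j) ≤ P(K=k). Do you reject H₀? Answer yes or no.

reject H₀: yes

Exact binomial: n=30, k=26, p₀=1/3=0.3333
P(X=j) = C(n,j)·p₀^j·(1−p₀)^(n−j); p = Σ P(X=j) over j with P(X=j) ≤ P(X=26)
p-value (two-sided) = 0.00000
At α=0.1: p < α → reject H₀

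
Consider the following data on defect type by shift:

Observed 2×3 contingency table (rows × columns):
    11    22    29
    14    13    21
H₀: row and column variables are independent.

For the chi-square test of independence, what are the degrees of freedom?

df = (r−1)(c−1) = (2−1)·(3−1) = 2

degrees of freedom = 2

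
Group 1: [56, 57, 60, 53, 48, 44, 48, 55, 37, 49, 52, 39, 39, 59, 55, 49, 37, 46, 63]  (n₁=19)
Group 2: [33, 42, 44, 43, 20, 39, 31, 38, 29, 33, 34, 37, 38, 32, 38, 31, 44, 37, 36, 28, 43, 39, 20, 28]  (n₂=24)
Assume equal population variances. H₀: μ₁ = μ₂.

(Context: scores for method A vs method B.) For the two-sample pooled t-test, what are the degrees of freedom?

df = n₁ + n₂ − 2 = 19 + 24 − 2 = 41

degrees of freedom = 41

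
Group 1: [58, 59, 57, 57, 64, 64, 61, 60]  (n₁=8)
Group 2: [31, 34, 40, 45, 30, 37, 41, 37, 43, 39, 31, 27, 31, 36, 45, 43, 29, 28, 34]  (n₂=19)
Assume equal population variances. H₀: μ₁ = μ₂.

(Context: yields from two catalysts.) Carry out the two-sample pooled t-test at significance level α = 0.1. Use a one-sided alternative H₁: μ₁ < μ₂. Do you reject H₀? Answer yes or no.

x̄₁=60.000, s₁=2.828, n₁=8
x̄₂=35.842, s₂=5.890, n₂=19
s_p² = [7·2.828² + 18·5.890²]/25 = 27.2211
SE = √(s_p²·(1/8+1/19)) = 2.1989
t = (60.000−35.842)/2.1989 = 10.9862
df = 25
p-value (one-sided, H₁ less) = 1.00000
At α=0.1: p ≥ α → fail to reject H₀

reject H₀: no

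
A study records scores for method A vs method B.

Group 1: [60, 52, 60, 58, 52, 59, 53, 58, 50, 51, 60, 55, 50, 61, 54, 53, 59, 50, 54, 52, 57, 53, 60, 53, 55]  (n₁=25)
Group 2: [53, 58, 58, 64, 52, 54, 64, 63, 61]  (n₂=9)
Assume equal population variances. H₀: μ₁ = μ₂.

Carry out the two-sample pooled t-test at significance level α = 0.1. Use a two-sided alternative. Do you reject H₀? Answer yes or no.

x̄₁=55.160, s₁=3.682, n₁=25
x̄₂=58.556, s₂=4.746, n₂=9
s_p² = [24·3.682² + 8·4.746²]/32 = 15.7994
SE = √(s_p²·(1/25+1/9)) = 1.5451
t = (55.160−58.556)/1.5451 = -2.1976
df = 32
p-value (two-sided) = 0.03533
At α=0.1: p < α → reject H₀

reject H₀: yes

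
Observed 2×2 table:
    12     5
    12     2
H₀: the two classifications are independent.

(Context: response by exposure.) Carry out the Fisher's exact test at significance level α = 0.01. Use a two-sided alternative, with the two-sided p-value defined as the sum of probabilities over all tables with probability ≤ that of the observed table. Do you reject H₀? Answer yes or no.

Margins: r₁=17, r₂=14, c₁=24, c₂=7, n=31
p_obs = C(17,12)·C(14,12)/C(31,24); sum pmf over tables with pmf ≤ p_obs
p-value (two-sided) = 0.41169
At α=0.01: p ≥ α → fail to reject H₀

reject H₀: no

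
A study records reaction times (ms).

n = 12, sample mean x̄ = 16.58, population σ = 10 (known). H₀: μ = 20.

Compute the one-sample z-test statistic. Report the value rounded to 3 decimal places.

test statistic = -1.185

SE = σ/√n = 10/√12 = 2.8868
z = (x̄−μ₀)/SE = (16.58−20)/2.8868 = -1.1847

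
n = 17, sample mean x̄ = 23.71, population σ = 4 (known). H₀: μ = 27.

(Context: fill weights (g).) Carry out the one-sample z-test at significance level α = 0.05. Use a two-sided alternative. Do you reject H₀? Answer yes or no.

reject H₀: yes

SE = σ/√n = 4/√17 = 0.9701
z = (x̄−μ₀)/SE = (23.71−27)/0.9701 = -3.3913
p-value (two-sided) = 0.00070
At α=0.05: p < α → reject H₀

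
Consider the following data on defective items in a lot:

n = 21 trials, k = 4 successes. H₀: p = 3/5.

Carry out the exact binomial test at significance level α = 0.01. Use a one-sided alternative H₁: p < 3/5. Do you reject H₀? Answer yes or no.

reject H₀: yes

Exact binomial: n=21, k=4, p₀=3/5=0.6000
P(X≤4) from Σ C(n,i)·p₀^i·(1−p₀)^(n−i)
p-value (one-sided, H₁ less) = 0.00016
At α=0.01: p < α → reject H₀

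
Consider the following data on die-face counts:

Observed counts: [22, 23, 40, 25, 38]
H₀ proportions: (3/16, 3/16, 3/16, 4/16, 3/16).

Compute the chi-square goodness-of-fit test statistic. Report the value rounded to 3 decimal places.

test statistic = 15.090

n = 148; E_i = n·p_i = [27.75, 27.75, 27.75, 37.00, 27.75]
χ² = (22−27.75)²/27.75 + (23−27.75)²/27.75 + (40−27.75)²/27.75 + (25−37.00)²/37.00 + (38−27.75)²/27.75 = 15.0901
df = 4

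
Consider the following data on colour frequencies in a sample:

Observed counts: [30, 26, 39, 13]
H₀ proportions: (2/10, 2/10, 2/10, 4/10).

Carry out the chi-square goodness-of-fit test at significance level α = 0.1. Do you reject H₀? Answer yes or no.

n = 108; E_i = n·p_i = [21.60, 21.60, 21.60, 43.20]
χ² = (30−21.60)²/21.60 + (26−21.60)²/21.60 + (39−21.60)²/21.60 + (13−43.20)²/43.20 = 39.2917
df = 3
p-value (upper-tail) = 0.00000
At α=0.1: p < α → reject H₀

reject H₀: yes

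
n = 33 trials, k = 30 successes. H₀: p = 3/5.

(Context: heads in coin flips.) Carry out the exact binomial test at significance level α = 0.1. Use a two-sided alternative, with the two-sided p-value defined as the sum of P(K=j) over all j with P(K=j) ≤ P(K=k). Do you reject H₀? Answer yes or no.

Exact binomial: n=33, k=30, p₀=3/5=0.6000
P(X=j) = C(n,j)·p₀^j·(1−p₀)^(n−j); p = Σ P(X=j) over j with P(X=j) ≤ P(X=30)
p-value (two-sided) = 0.00012
At α=0.1: p < α → reject H₀

reject H₀: yes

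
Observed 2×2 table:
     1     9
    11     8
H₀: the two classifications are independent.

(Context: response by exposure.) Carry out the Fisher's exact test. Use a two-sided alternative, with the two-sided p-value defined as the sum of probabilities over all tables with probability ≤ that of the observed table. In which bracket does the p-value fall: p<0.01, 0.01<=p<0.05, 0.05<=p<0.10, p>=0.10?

Margins: r₁=10, r₂=19, c₁=12, c₂=17, n=29
p_obs = C(10,1)·C(19,11)/C(29,12); sum pmf over tables with pmf ≤ p_obs
p-value (two-sided) = 0.01909
→ bracket: 0.01<=p<0.05

p-value bracket: 0.01<=p<0.05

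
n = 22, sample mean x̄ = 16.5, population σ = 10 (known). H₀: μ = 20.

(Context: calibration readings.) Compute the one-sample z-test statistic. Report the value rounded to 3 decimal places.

test statistic = -1.642

SE = σ/√n = 10/√22 = 2.1320
z = (x̄−μ₀)/SE = (16.5−20)/2.1320 = -1.6416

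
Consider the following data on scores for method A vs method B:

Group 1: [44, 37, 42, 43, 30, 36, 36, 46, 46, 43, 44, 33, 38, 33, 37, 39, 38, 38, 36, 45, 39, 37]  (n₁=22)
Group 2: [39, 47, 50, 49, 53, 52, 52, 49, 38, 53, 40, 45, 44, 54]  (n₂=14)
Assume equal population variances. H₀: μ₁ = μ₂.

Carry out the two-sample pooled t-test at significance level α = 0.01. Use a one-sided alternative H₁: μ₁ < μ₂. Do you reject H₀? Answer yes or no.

x̄₁=39.091, s₁=4.471, n₁=22
x̄₂=47.500, s₂=5.488, n₂=14
s_p² = [21·4.471² + 13·5.488²]/34 = 23.8623
SE = √(s_p²·(1/22+1/14)) = 1.6701
t = (39.091−47.500)/1.6701 = -5.0352
df = 34
p-value (one-sided, H₁ less) = 0.00001
At α=0.01: p < α → reject H₀

reject H₀: yes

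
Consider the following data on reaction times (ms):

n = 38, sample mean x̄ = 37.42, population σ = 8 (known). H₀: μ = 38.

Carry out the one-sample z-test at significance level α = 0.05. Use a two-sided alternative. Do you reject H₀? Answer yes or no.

reject H₀: no

SE = σ/√n = 8/√38 = 1.2978
z = (x̄−μ₀)/SE = (37.42−38)/1.2978 = -0.4469
p-value (two-sided) = 0.65493
At α=0.05: p ≥ α → fail to reject H₀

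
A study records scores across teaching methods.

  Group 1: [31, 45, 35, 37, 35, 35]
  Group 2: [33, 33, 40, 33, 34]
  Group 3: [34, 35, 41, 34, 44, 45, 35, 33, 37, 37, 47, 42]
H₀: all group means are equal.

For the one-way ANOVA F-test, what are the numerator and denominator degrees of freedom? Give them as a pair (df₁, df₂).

k = 3 groups, N = 23 total
df = (k−1, N−k) = (3−1, 23−3) = (2, 20)

degrees of freedom = [2, 20]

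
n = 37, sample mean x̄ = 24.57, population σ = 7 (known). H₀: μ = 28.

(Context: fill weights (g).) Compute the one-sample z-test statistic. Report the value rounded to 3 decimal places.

test statistic = -2.981

SE = σ/√n = 7/√37 = 1.1508
z = (x̄−μ₀)/SE = (24.57−28)/1.1508 = -2.9806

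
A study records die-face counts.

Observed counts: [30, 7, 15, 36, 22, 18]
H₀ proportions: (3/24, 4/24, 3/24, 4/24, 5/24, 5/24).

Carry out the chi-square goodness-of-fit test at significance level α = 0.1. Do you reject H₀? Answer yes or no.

n = 128; E_i = n·p_i = [16.00, 21.33, 16.00, 21.33, 26.67, 26.67]
χ² = (30−16.00)²/16.00 + (7−21.33)²/21.33 + (15−16.00)²/16.00 + (36−21.33)²/21.33 + (22−26.67)²/26.67 + (18−26.67)²/26.67 = 35.6594
df = 5
p-value (upper-tail) = 0.00000
At α=0.1: p < α → reject H₀

reject H₀: yes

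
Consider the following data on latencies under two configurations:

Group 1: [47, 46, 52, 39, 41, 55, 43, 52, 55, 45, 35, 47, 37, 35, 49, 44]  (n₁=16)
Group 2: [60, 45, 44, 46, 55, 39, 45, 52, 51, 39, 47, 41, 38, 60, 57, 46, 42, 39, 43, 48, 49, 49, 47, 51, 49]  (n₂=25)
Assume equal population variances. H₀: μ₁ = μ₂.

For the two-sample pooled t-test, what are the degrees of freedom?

degrees of freedom = 39

df = n₁ + n₂ − 2 = 16 + 25 − 2 = 39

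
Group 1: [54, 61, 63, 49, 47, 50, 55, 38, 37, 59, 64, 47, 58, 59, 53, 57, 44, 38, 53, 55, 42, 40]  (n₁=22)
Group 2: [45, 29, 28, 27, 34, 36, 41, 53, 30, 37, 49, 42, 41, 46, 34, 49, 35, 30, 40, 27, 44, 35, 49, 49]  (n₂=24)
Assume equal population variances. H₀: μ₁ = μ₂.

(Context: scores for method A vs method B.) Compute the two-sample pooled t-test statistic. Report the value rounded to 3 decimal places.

test statistic = 5.057

x̄₁=51.045, s₁=8.443, n₁=22
x̄₂=38.750, s₂=8.045, n₂=24
s_p² = [21·8.443² + 23·8.045²]/44 = 67.8512
SE = √(s_p²·(1/22+1/24)) = 2.4313
t = (51.045−38.750)/2.4313 = 5.0571
df = 44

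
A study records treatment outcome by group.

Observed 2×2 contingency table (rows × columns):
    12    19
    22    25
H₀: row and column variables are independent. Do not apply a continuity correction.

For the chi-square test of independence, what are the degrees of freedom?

degrees of freedom = 1

df = (r−1)(c−1) = (2−1)·(2−1) = 1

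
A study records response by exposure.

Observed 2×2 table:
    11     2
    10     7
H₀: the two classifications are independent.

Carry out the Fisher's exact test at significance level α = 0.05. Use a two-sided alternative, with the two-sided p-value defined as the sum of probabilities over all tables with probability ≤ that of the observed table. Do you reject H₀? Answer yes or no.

reject H₀: no

Margins: r₁=13, r₂=17, c₁=21, c₂=9, n=30
p_obs = C(13,11)·C(17,10)/C(30,21); sum pmf over tables with pmf ≤ p_obs
p-value (two-sided) = 0.22927
At α=0.05: p ≥ α → fail to reject H₀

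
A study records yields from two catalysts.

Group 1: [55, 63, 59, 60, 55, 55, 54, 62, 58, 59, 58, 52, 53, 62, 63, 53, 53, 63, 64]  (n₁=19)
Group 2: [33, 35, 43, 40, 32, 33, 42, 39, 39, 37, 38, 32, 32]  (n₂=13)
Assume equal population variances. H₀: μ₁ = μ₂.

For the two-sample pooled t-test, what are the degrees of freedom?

df = n₁ + n₂ − 2 = 19 + 13 − 2 = 30

degrees of freedom = 30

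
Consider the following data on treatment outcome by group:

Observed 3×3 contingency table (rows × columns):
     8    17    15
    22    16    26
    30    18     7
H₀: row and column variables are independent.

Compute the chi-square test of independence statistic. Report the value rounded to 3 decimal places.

Row totals [40, 64, 55], col totals [60, 51, 48], n=159
χ² = (8−15.09)²/15.09 + (17−12.83)²/12.83 + (15−12.08)²/12.08 + (22−24.15)²/24.15 + (16−20.53)²/20.53 + (26−19.32)²/19.32 + (30−20.75)²/20.75 + (18−17.64)²/17.64 + (7−16.60)²/16.60 = 18.5779
df = 4

test statistic = 18.578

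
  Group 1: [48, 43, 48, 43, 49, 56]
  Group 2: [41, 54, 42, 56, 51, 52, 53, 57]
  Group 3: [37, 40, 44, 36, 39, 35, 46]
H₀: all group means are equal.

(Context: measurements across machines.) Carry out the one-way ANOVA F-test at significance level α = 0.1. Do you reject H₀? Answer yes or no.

Group means [47.83, 50.75, 39.57], grand mean 46.190
SSB = Σnᵢ(x̄ᵢ−x̄)² = 489.190; SSW = ΣΣ(x−x̄ᵢ)² = 472.048
MSB = 489.190/2 = 244.5952; MSW = 472.048/18 = 26.2249
F = MSB/MSW = 9.3268
df = (2, 18)
p-value (upper-tail) = 0.00166
At α=0.1: p < α → reject H₀

reject H₀: yes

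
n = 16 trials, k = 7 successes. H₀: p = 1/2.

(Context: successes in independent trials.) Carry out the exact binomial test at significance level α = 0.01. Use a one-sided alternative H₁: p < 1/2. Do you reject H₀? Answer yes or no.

Exact binomial: n=16, k=7, p₀=1/2=0.5000
P(X≤7) from Σ C(n,i)·p₀^i·(1−p₀)^(n−i)
p-value (one-sided, H₁ less) = 0.40181
At α=0.01: p ≥ α → fail to reject H₀

reject H₀: no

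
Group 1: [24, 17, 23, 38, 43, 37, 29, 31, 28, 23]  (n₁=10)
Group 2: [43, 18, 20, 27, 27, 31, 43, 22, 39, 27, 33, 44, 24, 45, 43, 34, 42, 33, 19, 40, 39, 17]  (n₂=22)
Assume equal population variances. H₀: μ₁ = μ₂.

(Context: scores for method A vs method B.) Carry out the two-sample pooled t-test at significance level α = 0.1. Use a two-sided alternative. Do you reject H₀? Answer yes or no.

x̄₁=29.300, s₁=8.070, n₁=10
x̄₂=32.273, s₂=9.553, n₂=22
s_p² = [9·8.070² + 21·9.553²]/30 = 83.4155
SE = √(s_p²·(1/10+1/22)) = 3.4833
t = (29.300−32.273)/3.4833 = -0.8534
df = 30
p-value (two-sided) = 0.40018
At α=0.1: p ≥ α → fail to reject H₀

reject H₀: no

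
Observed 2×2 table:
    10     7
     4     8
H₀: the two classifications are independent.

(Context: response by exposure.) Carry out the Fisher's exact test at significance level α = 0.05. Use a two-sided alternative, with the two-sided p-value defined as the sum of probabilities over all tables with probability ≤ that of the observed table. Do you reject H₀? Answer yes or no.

Margins: r₁=17, r₂=12, c₁=14, c₂=15, n=29
p_obs = C(17,10)·C(12,4)/C(29,14); sum pmf over tables with pmf ≤ p_obs
p-value (two-sided) = 0.26354
At α=0.05: p ≥ α → fail to reject H₀

reject H₀: no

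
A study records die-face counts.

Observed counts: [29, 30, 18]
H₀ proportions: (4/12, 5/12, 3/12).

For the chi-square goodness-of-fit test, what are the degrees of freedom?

degrees of freedom = 2

df = k − 1 = 3 − 1 = 2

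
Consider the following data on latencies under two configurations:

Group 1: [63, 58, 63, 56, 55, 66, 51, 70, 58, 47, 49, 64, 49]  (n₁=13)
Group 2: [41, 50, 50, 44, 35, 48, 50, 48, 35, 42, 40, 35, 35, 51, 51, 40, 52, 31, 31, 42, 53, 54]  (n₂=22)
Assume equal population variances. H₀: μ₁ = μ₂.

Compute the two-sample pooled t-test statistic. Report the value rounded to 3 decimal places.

test statistic = 5.406

x̄₁=57.615, s₁=7.286, n₁=13
x̄₂=43.545, s₂=7.526, n₂=22
s_p² = [12·7.286² + 21·7.526²]/33 = 55.3494
SE = √(s_p²·(1/13+1/22)) = 2.6026
t = (57.615−43.545)/2.6026 = 5.4061
df = 33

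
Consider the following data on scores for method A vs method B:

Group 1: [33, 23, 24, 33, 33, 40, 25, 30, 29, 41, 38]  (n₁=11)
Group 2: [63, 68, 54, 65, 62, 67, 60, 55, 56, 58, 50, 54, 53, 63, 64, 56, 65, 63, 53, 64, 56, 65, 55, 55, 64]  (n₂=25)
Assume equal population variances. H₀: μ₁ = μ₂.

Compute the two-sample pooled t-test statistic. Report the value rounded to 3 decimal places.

test statistic = -13.833

x̄₁=31.727, s₁=6.246, n₁=11
x̄₂=59.520, s₂=5.237, n₂=25
s_p² = [10·6.246² + 24·5.237²]/34 = 30.8359
SE = √(s_p²·(1/11+1/25)) = 2.0092
t = (31.727−59.520)/2.0092 = -13.8330
df = 34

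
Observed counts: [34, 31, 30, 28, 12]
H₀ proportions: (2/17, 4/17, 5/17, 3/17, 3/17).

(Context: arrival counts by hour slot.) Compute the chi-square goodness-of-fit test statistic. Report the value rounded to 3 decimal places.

n = 135; E_i = n·p_i = [15.88, 31.76, 39.71, 23.82, 23.82]
χ² = (34−15.88)²/15.88 + (31−31.76)²/31.76 + (30−39.71)²/39.71 + (28−23.82)²/23.82 + (12−23.82)²/23.82 = 29.6586
df = 4

test statistic = 29.659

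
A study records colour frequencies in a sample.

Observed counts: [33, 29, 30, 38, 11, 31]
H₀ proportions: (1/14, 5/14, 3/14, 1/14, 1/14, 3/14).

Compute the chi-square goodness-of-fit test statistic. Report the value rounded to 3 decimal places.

n = 172; E_i = n·p_i = [12.29, 61.43, 36.86, 12.29, 12.29, 36.86]
χ² = (33−12.29)²/12.29 + (29−61.43)²/61.43 + (30−36.86)²/36.86 + (38−12.29)²/12.29 + (11−12.29)²/12.29 + (31−36.86)²/36.86 = 108.2062
df = 5

test statistic = 108.206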